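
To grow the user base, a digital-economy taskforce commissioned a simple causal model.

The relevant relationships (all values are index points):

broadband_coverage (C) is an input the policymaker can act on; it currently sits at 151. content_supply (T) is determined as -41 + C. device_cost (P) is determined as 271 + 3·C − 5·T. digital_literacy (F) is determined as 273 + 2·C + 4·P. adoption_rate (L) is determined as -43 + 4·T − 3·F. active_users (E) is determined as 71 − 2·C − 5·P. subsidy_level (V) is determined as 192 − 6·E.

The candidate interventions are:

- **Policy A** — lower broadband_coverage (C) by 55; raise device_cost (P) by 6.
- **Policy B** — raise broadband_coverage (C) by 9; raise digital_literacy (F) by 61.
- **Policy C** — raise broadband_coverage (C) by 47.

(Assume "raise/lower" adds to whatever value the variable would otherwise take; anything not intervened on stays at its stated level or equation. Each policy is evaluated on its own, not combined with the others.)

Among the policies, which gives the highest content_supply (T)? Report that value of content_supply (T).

Policy A (C − 55, P + 6):
  C = 151 − 55 = 96
  T = -41 + 96 = 55
Policy B (C + 9, F + 61):
  C = 151 + 9 = 160
  T = -41 + 160 = 119
Policy C (C + 47):
  C = 151 + 47 = 198
  T = -41 + 198 = 157
Comparing — Policy A: T=55, Policy B: T=119, Policy C: T=157. Highest is 157 (Policy C).

157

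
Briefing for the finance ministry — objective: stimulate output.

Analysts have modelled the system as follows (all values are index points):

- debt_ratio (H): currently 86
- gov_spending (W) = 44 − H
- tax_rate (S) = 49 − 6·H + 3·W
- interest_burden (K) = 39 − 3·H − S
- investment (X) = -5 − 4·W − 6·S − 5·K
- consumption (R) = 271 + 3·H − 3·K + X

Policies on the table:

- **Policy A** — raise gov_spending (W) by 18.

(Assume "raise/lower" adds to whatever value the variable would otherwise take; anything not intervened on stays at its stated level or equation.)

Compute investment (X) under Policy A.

Policy A (W + 18):
  H = 86
  W = 44 − 86 (+18 from intervention) = -24
  S = 49 − 6·86 + 3·(-24) = -539
  K = 39 − 3·86 − (-539) = 320
  X = -5 − 4·(-24) − 6·(-539) − 5·320 = 1725

1725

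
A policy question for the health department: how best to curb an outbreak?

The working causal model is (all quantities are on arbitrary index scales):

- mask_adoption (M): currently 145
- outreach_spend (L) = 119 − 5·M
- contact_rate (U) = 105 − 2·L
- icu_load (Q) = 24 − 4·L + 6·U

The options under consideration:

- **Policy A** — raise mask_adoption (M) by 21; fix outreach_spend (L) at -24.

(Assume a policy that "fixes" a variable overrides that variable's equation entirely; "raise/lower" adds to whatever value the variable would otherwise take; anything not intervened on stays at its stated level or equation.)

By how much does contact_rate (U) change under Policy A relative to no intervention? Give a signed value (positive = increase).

-1164

Baseline:
  M = 145
  L = 119 − 5·145 = -606
  U = 105 − 2·(-606) = 1317
Policy A (M + 21, L := -24):
  M = 145 + 21 = 166
  L = -24
  U = 105 − 2·(-24) = 153
Change in U: 153 − 1317 = -1164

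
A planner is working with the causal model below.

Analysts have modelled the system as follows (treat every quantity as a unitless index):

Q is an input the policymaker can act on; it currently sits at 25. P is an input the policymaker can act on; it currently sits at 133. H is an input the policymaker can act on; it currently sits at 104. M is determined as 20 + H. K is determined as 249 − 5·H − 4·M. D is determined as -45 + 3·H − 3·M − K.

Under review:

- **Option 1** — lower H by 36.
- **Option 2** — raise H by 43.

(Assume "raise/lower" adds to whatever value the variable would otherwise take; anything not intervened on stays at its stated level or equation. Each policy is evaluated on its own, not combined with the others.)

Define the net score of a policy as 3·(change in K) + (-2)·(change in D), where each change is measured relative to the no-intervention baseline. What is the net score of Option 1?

1620

Baseline:
  H = 104
  M = 20 + 104 = 124
  K = 249 − 5·104 − 4·124 = -767
  D = -45 + 3·104 − 3·124 − (-767) = 662
Option 1 (H − 36):
  H = 104 − 36 = 68
  M = 20 + 68 = 88
  K = 249 − 5·68 − 4·88 = -443
  D = -45 + 3·68 − 3·88 − (-443) = 338
ΔK = -443 − (-767) = 324; ΔD = 338 − 662 = -324
Score = 3·324 + (-2)·(-324) = 1620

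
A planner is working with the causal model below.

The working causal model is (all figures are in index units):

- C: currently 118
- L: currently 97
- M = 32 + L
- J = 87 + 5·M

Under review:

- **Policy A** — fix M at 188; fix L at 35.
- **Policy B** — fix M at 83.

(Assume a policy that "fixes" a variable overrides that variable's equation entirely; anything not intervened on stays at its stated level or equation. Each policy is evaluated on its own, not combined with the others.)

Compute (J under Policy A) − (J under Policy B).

Policy A (M := 188, L := 35):
  L = 35
  M = 188
  J = 87 + 5·188 = 1027
Policy B (M := 83):
  L = 97
  M = 83
  J = 87 + 5·83 = 502
J: 1027 − 502 = 525

525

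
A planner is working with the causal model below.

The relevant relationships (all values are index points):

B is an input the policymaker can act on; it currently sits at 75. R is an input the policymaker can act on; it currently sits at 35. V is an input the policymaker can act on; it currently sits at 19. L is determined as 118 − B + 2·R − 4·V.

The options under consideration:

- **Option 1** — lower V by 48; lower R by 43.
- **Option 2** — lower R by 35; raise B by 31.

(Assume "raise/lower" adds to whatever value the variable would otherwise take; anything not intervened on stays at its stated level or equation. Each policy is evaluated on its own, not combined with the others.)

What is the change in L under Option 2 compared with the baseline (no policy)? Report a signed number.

Baseline:
  B = 75
  R = 35
  V = 19
  L = 118 − 75 + 2·35 − 4·19 = 37
Option 2 (R − 35, B + 31):
  B = 75 + 31 = 106
  R = 35 − 35 = 0
  V = 19
  L = 118 − 106 + 2·0 − 4·19 = -64
Change in L: -64 − 37 = -101

-101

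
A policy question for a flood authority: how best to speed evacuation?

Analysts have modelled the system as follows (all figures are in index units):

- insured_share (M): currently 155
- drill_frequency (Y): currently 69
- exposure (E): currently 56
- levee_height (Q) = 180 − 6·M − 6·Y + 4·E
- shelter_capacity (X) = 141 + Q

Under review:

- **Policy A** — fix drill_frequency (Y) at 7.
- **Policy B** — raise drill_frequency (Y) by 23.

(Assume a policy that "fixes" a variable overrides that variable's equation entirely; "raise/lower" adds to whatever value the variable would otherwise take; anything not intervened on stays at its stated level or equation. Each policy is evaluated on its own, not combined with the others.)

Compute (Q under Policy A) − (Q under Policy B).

Policy A (Y := 7):
  M = 155
  Y = 7
  E = 56
  Q = 180 − 6·155 − 6·7 + 4·56 = -568
Policy B (Y + 23):
  M = 155
  Y = 69 + 23 = 92
  E = 56
  Q = 180 − 6·155 − 6·92 + 4·56 = -1078
Q: -568 − (-1078) = 510

510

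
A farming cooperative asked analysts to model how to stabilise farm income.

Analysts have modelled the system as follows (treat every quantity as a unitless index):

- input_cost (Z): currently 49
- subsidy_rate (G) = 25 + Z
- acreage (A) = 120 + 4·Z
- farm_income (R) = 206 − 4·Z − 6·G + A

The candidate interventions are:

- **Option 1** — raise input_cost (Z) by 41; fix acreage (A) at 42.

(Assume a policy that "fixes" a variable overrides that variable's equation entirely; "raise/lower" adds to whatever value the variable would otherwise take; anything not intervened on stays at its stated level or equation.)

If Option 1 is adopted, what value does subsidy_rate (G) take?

115

Option 1 (Z + 41, A := 42):
  Z = 49 + 41 = 90
  G = 25 + 90 = 115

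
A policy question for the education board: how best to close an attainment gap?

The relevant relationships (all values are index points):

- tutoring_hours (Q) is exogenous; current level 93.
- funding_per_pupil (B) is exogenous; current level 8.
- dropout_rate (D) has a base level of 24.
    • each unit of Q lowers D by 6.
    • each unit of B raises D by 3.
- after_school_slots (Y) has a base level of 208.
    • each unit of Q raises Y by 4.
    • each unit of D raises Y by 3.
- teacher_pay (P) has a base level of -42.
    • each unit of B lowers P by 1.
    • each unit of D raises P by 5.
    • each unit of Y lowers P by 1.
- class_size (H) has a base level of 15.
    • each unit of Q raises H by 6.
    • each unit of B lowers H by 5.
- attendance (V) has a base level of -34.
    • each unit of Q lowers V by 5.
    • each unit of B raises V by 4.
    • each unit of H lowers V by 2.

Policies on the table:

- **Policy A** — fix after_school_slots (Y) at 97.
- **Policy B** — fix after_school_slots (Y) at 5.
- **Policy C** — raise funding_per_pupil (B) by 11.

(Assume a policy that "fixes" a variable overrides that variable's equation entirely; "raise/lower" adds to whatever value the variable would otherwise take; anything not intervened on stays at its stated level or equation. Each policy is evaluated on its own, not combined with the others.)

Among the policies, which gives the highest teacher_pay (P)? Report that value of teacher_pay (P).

-1595

Policy A (Y := 97):
  Q = 93
  B = 8
  D = 24 − 6·93 + 3·8 = -510
  Y = 97
  P = -42 − 8 + 5·(-510) − 97 = -2697
Policy B (Y := 5):
  Q = 93
  B = 8
  D = 24 − 6·93 + 3·8 = -510
  Y = 5
  P = -42 − 8 + 5·(-510) − 5 = -2605
Policy C (B + 11):
  Q = 93
  B = 8 + 11 = 19
  D = 24 − 6·93 + 3·19 = -477
  Y = 208 + 4·93 + 3·(-477) = -851
  P = -42 − 19 + 5·(-477) − (-851) = -1595
Comparing — Policy A: P=-2697, Policy B: P=-2605, Policy C: P=-1595. Highest is -1595 (Policy C).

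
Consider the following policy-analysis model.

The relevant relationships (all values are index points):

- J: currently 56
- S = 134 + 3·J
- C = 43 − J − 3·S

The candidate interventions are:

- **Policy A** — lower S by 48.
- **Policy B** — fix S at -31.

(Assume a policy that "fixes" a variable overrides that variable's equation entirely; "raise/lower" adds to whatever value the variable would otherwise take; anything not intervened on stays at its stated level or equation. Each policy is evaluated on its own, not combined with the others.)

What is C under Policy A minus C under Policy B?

Policy A (S − 48):
  J = 56
  S = 134 + 3·56 (−48 from intervention) = 254
  C = 43 − 56 − 3·254 = -775
Policy B (S := -31):
  J = 56
  S = -31
  C = 43 − 56 − 3·(-31) = 80
C: -775 − 80 = -855

-855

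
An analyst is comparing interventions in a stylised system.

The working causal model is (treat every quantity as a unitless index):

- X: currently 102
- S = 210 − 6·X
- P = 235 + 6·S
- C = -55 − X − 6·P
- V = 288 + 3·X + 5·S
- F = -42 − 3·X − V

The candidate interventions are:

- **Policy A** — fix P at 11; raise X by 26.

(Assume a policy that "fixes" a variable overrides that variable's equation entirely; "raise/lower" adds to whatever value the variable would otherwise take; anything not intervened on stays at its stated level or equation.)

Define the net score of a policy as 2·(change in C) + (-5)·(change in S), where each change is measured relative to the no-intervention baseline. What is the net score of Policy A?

-25528

Baseline:
  X = 102
  S = 210 − 6·102 = -402
  P = 235 + 6·(-402) = -2177
  C = -55 − 102 − 6·(-2177) = 12905
Policy A (P := 11, X + 26):
  X = 102 + 26 = 128
  S = 210 − 6·128 = -558
  P = 11
  C = -55 − 128 − 6·11 = -249
ΔC = -249 − 12905 = -13154; ΔS = -558 − (-402) = -156
Score = 2·(-13154) + (-5)·(-156) = -25528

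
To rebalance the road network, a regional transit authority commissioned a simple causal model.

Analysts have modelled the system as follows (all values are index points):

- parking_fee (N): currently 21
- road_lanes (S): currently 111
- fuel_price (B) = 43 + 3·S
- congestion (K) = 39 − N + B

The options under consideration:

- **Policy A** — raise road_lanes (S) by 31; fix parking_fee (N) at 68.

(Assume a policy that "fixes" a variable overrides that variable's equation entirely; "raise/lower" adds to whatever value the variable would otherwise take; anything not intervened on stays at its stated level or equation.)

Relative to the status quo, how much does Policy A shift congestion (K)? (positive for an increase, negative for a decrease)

46

Baseline:
  N = 21
  S = 111
  B = 43 + 3·111 = 376
  K = 39 − 21 + 376 = 394
Policy A (S + 31, N := 68):
  N = 68
  S = 111 + 31 = 142
  B = 43 + 3·142 = 469
  K = 39 − 68 + 469 = 440
Change in K: 440 − 394 = 46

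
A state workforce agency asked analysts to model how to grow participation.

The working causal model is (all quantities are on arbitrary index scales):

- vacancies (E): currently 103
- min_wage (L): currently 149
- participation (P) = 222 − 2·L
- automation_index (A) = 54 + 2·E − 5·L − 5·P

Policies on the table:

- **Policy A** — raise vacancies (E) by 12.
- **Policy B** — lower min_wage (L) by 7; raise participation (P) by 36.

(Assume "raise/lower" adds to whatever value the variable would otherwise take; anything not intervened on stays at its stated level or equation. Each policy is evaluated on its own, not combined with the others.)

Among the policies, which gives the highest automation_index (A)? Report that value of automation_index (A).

Policy A (E + 12):
  E = 103 + 12 = 115
  L = 149
  P = 222 − 2·149 = -76
  A = 54 + 2·115 − 5·149 − 5·(-76) = -81
Policy B (L − 7, P + 36):
  E = 103
  L = 149 − 7 = 142
  P = 222 − 2·142 (+36 from intervention) = -26
  A = 54 + 2·103 − 5·142 − 5·(-26) = -320
Comparing — Policy A: A=-81, Policy B: A=-320. Highest is -81 (Policy A).

-81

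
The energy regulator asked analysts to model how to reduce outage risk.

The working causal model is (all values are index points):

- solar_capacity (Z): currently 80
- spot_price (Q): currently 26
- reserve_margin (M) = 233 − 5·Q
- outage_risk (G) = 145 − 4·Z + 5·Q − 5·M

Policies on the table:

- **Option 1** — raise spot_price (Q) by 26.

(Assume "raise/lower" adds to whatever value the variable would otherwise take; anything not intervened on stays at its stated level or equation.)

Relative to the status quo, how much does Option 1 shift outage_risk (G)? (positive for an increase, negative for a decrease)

780

Baseline:
  Z = 80
  Q = 26
  M = 233 − 5·26 = 103
  G = 145 − 4·80 + 5·26 − 5·103 = -560
Option 1 (Q + 26):
  Z = 80
  Q = 26 + 26 = 52
  M = 233 − 5·52 = -27
  G = 145 − 4·80 + 5·52 − 5·(-27) = 220
Change in G: 220 − (-560) = 780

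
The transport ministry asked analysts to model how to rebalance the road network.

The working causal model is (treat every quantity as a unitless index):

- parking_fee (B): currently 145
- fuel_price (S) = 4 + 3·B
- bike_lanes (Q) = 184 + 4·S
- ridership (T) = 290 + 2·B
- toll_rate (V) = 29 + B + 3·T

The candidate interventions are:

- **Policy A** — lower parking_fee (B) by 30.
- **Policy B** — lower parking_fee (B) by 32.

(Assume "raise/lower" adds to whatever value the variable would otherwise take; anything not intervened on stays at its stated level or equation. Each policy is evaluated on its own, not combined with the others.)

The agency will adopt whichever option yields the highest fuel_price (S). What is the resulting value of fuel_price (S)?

Policy A (B − 30):
  B = 145 − 30 = 115
  S = 4 + 3·115 = 349
Policy B (B − 32):
  B = 145 − 32 = 113
  S = 4 + 3·113 = 343
Comparing — Policy A: S=349, Policy B: S=343. Highest is 349 (Policy A).

349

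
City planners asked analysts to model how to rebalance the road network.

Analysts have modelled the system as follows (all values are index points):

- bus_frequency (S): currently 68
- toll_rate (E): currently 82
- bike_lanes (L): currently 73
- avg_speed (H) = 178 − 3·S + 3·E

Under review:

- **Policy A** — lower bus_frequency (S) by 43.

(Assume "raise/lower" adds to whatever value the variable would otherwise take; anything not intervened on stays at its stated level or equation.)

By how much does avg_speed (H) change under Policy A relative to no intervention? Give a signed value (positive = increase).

Baseline:
  S = 68
  E = 82
  H = 178 − 3·68 + 3·82 = 220
Policy A (S − 43):
  S = 68 − 43 = 25
  E = 82
  H = 178 − 3·25 + 3·82 = 349
Change in H: 349 − 220 = 129

129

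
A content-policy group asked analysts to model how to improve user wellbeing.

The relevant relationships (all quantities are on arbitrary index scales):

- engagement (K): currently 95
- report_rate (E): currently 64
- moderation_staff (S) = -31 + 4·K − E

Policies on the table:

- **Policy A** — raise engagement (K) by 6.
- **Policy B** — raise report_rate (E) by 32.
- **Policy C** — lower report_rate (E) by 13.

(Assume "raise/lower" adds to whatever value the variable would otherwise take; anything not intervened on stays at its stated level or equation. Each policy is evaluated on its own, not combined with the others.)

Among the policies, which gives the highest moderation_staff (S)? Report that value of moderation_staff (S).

309

Policy A (K + 6):
  K = 95 + 6 = 101
  E = 64
  S = -31 + 4·101 − 64 = 309
Policy B (E + 32):
  K = 95
  E = 64 + 32 = 96
  S = -31 + 4·95 − 96 = 253
Policy C (E − 13):
  K = 95
  E = 64 − 13 = 51
  S = -31 + 4·95 − 51 = 298
Comparing — Policy A: S=309, Policy B: S=253, Policy C: S=298. Highest is 309 (Policy A).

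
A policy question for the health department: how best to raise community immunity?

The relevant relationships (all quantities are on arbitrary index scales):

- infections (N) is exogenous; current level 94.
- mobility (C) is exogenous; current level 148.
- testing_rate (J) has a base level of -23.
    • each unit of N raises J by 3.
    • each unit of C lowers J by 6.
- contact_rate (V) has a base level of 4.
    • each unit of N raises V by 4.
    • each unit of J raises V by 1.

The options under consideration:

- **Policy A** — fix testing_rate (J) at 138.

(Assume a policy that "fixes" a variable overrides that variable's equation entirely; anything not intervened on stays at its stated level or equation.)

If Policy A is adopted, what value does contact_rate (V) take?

Policy A (J := 138):
  N = 94
  C = 148
  J = 138
  V = 4 + 4·94 + 138 = 518

518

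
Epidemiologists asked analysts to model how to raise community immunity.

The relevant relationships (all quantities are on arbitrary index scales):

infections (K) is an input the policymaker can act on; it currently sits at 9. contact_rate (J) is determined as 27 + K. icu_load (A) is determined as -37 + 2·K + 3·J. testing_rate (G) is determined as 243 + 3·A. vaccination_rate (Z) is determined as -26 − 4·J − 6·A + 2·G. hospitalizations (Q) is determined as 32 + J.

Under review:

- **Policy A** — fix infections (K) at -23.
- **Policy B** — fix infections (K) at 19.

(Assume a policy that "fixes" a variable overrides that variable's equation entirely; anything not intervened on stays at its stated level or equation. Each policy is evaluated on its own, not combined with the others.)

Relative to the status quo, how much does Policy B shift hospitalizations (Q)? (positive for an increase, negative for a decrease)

10

Baseline:
  K = 9
  J = 27 + 9 = 36
  Q = 32 + 36 = 68
Policy B (K := 19):
  K = 19
  J = 27 + 19 = 46
  Q = 32 + 46 = 78
Change in Q: 78 − 68 = 10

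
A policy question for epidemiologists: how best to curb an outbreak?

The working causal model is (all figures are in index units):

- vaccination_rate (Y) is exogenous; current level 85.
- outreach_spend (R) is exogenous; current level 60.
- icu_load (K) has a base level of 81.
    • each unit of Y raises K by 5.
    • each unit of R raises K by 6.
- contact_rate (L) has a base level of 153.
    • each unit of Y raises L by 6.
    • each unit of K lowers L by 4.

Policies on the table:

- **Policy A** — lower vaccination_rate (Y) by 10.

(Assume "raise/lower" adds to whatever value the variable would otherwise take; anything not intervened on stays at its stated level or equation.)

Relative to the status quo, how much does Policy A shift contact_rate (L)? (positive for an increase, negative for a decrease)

140

Baseline:
  Y = 85
  R = 60
  K = 81 + 5·85 + 6·60 = 866
  L = 153 + 6·85 − 4·866 = -2801
Policy A (Y − 10):
  Y = 85 − 10 = 75
  R = 60
  K = 81 + 5·75 + 6·60 = 816
  L = 153 + 6·75 − 4·816 = -2661
Change in L: -2661 − (-2801) = 140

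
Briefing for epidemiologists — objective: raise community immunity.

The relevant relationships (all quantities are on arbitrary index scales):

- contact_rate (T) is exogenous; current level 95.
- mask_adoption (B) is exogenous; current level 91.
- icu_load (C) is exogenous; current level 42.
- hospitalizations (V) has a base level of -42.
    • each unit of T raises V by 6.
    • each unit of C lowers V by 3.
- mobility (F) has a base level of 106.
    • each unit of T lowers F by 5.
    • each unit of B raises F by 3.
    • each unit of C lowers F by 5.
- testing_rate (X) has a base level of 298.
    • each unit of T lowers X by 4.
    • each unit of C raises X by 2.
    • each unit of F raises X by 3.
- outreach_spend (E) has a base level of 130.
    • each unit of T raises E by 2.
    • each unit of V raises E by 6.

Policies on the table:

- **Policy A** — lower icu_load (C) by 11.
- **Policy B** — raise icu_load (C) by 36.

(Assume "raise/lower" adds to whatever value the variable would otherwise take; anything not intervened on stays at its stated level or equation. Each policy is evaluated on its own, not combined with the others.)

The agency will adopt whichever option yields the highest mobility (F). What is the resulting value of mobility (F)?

-251

Policy A (C − 11):
  T = 95
  B = 91
  C = 42 − 11 = 31
  F = 106 − 5·95 + 3·91 − 5·31 = -251
Policy B (C + 36):
  T = 95
  B = 91
  C = 42 + 36 = 78
  F = 106 − 5·95 + 3·91 − 5·78 = -486
Comparing — Policy A: F=-251, Policy B: F=-486. Highest is -251 (Policy A).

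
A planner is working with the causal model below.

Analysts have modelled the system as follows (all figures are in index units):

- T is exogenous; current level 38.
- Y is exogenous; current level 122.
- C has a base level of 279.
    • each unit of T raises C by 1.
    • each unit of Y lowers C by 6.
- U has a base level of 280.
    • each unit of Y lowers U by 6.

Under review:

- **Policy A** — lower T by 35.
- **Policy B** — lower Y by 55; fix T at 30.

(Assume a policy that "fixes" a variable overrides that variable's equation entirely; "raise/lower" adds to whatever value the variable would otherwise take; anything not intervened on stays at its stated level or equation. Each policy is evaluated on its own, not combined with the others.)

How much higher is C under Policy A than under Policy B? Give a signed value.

-357

Policy A (T − 35):
  T = 38 − 35 = 3
  Y = 122
  C = 279 + 3 − 6·122 = -450
Policy B (Y − 55, T := 30):
  T = 30
  Y = 122 − 55 = 67
  C = 279 + 30 − 6·67 = -93
C: -450 − (-93) = -357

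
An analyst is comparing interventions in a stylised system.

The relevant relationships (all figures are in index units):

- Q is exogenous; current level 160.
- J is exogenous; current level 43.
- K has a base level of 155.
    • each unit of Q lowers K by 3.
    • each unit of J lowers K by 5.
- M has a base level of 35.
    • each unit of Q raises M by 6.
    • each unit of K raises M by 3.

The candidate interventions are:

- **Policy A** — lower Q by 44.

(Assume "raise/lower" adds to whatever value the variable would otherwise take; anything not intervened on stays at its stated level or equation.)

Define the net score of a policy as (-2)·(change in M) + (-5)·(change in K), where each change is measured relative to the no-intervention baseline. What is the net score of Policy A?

Baseline:
  Q = 160
  J = 43
  K = 155 − 3·160 − 5·43 = -540
  M = 35 + 6·160 + 3·(-540) = -625
Policy A (Q − 44):
  Q = 160 − 44 = 116
  J = 43
  K = 155 − 3·116 − 5·43 = -408
  M = 35 + 6·116 + 3·(-408) = -493
ΔM = -493 − (-625) = 132; ΔK = -408 − (-540) = 132
Score = (-2)·132 + (-5)·132 = -924

-924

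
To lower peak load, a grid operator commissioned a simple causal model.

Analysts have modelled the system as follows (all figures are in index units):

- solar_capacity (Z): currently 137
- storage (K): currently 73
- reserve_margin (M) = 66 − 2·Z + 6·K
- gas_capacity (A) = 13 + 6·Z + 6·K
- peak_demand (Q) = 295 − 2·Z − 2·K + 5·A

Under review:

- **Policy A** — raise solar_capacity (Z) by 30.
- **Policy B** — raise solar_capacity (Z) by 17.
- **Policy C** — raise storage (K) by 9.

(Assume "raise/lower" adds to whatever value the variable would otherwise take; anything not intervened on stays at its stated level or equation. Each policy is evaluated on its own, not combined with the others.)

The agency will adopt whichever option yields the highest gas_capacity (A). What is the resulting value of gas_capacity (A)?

1453

Policy A (Z + 30):
  Z = 137 + 30 = 167
  K = 73
  A = 13 + 6·167 + 6·73 = 1453
Policy B (Z + 17):
  Z = 137 + 17 = 154
  K = 73
  A = 13 + 6·154 + 6·73 = 1375
Policy C (K + 9):
  Z = 137
  K = 73 + 9 = 82
  A = 13 + 6·137 + 6·82 = 1327
Comparing — Policy A: A=1453, Policy B: A=1375, Policy C: A=1327. Highest is 1453 (Policy A).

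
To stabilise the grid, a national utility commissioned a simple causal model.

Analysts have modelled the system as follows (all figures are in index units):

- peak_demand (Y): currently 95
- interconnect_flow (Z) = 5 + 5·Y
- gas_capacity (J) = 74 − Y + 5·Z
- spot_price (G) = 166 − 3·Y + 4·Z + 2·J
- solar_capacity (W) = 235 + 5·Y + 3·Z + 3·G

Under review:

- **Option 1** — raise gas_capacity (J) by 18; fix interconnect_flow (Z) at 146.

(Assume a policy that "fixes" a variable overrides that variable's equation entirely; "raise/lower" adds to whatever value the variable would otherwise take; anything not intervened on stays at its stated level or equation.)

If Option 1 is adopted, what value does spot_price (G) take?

Option 1 (J + 18, Z := 146):
  Y = 95
  Z = 146
  J = 74 − 95 + 5·146 (+18 from intervention) = 727
  G = 166 − 3·95 + 4·146 + 2·727 = 1919

1919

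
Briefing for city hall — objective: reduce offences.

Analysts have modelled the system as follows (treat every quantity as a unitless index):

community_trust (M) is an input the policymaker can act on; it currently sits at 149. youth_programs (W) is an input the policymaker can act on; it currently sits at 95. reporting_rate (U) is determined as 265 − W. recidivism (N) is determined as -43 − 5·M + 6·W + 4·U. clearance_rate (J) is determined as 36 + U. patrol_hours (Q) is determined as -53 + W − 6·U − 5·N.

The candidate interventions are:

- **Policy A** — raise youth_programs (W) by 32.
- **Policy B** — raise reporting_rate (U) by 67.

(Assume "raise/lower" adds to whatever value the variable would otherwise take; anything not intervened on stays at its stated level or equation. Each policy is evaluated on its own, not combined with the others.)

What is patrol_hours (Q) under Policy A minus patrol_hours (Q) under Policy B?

Policy A (W + 32):
  M = 149
  W = 95 + 32 = 127
  U = 265 − 127 = 138
  N = -43 − 5·149 + 6·127 + 4·138 = 526
  Q = -53 + 127 − 6·138 − 5·526 = -3384
Policy B (U + 67):
  M = 149
  W = 95
  U = 265 − 95 (+67 from intervention) = 237
  N = -43 − 5·149 + 6·95 + 4·237 = 730
  Q = -53 + 95 − 6·237 − 5·730 = -5030
Q: -3384 − (-5030) = 1646

1646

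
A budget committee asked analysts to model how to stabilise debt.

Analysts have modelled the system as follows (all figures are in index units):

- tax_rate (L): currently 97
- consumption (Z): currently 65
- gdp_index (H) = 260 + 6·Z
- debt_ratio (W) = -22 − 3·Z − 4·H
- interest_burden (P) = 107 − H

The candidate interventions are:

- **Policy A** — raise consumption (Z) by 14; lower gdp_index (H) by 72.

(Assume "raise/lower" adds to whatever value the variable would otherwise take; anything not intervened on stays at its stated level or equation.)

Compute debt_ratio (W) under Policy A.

Policy A (Z + 14, H − 72):
  Z = 65 + 14 = 79
  H = 260 + 6·79 (−72 from intervention) = 662
  W = -22 − 3·79 − 4·662 = -2907

-2907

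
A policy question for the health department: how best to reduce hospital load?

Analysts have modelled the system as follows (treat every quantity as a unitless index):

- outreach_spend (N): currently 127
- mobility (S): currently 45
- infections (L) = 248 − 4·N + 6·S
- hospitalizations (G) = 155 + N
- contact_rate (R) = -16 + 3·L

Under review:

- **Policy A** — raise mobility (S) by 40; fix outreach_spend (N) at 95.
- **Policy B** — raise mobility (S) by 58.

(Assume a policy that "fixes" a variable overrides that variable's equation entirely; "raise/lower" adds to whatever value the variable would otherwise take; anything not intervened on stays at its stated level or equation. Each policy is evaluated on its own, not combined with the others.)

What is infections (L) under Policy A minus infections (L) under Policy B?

Policy A (S + 40, N := 95):
  N = 95
  S = 45 + 40 = 85
  L = 248 − 4·95 + 6·85 = 378
Policy B (S + 58):
  N = 127
  S = 45 + 58 = 103
  L = 248 − 4·127 + 6·103 = 358
L: 378 − 358 = 20

20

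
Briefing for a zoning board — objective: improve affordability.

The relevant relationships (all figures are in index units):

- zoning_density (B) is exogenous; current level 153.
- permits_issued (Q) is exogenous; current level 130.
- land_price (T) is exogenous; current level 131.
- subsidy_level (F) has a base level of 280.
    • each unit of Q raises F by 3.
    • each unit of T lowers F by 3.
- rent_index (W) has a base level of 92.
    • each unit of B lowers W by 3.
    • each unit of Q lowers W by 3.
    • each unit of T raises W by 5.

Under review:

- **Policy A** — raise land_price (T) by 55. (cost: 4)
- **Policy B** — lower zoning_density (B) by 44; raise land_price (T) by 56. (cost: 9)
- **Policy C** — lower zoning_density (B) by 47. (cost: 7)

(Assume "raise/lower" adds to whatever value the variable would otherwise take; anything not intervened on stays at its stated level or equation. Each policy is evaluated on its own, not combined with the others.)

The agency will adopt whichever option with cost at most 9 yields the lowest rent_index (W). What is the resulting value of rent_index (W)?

Policy A (T + 55):
  B = 153
  Q = 130
  T = 131 + 55 = 186
  W = 92 − 3·153 − 3·130 + 5·186 = 173
Policy B (B − 44, T + 56):
  B = 153 − 44 = 109
  Q = 130
  T = 131 + 56 = 187
  W = 92 − 3·109 − 3·130 + 5·187 = 310
Policy C (B − 47):
  B = 153 − 47 = 106
  Q = 130
  T = 131
  W = 92 − 3·106 − 3·130 + 5·131 = 39
Comparing — Policy A: W=173, Policy B: W=310, Policy C: W=39. Lowest is 39 (Policy C).

39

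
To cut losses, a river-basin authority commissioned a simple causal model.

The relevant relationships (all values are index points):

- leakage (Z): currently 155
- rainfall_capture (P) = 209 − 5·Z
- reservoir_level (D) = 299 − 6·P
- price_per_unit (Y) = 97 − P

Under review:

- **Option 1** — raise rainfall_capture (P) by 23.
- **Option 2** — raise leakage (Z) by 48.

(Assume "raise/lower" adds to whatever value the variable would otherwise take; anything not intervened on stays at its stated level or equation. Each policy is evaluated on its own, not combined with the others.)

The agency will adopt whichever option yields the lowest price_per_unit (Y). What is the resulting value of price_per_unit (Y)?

640

Option 1 (P + 23):
  Z = 155
  P = 209 − 5·155 (+23 from intervention) = -543
  Y = 97 − (-543) = 640
Option 2 (Z + 48):
  Z = 155 + 48 = 203
  P = 209 − 5·203 = -806
  Y = 97 − (-806) = 903
Comparing — Option 1: Y=640, Option 2: Y=903. Lowest is 640 (Option 1).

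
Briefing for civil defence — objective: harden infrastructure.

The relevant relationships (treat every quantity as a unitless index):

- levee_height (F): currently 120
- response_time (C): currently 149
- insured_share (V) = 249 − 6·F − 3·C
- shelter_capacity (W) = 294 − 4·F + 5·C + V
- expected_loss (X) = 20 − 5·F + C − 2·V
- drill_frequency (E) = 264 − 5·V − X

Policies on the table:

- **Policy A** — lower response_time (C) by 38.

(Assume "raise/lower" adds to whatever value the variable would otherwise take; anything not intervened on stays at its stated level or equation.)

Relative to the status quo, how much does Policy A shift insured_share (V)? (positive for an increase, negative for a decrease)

114

Baseline:
  F = 120
  C = 149
  V = 249 − 6·120 − 3·149 = -918
Policy A (C − 38):
  F = 120
  C = 149 − 38 = 111
  V = 249 − 6·120 − 3·111 = -804
Change in V: -804 − (-918) = 114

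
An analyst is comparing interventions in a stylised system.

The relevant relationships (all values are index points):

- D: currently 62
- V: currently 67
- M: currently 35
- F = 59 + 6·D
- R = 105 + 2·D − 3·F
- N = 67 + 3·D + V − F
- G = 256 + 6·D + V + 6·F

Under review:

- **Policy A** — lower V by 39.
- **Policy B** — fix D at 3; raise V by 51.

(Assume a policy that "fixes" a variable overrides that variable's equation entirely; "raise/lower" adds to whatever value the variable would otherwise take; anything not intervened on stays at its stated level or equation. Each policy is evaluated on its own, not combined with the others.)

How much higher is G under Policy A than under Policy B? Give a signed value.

Policy A (V − 39):
  D = 62
  V = 67 − 39 = 28
  F = 59 + 6·62 = 431
  G = 256 + 6·62 + 28 + 6·431 = 3242
Policy B (D := 3, V + 51):
  D = 3
  V = 67 + 51 = 118
  F = 59 + 6·3 = 77
  G = 256 + 6·3 + 118 + 6·77 = 854
G: 3242 − 854 = 2388

2388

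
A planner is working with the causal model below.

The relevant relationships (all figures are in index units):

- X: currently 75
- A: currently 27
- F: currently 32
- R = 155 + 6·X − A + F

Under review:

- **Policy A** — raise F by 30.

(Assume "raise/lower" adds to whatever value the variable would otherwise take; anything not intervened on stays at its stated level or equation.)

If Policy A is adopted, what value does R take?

640

Policy A (F + 30):
  X = 75
  A = 27
  F = 32 + 30 = 62
  R = 155 + 6·75 − 27 + 62 = 640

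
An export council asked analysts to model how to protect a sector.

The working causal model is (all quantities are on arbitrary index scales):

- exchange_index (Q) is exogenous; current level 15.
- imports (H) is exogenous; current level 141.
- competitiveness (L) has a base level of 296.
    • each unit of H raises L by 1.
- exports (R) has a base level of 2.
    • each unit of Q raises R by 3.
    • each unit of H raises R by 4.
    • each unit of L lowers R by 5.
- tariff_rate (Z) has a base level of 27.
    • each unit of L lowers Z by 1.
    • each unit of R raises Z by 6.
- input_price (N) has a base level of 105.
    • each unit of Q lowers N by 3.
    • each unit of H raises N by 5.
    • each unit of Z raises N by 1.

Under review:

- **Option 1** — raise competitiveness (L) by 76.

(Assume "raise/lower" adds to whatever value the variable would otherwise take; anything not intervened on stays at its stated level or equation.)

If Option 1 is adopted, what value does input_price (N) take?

-11445

Option 1 (L + 76):
  Q = 15
  H = 141
  L = 296 + 141 (+76 from intervention) = 513
  R = 2 + 3·15 + 4·141 − 5·513 = -1954
  Z = 27 − 513 + 6·(-1954) = -12210
  N = 105 − 3·15 + 5·141 + (-12210) = -11445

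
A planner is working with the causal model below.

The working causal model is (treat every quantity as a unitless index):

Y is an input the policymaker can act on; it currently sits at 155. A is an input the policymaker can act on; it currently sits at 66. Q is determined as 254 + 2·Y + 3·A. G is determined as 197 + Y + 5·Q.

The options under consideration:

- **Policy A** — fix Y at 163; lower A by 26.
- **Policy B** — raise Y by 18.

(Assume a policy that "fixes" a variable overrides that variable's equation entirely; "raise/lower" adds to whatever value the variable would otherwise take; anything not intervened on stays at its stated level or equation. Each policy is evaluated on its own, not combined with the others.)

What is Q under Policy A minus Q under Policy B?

-98

Policy A (Y := 163, A − 26):
  Y = 163
  A = 66 − 26 = 40
  Q = 254 + 2·163 + 3·40 = 700
Policy B (Y + 18):
  Y = 155 + 18 = 173
  A = 66
  Q = 254 + 2·173 + 3·66 = 798
Q: 700 − 798 = -98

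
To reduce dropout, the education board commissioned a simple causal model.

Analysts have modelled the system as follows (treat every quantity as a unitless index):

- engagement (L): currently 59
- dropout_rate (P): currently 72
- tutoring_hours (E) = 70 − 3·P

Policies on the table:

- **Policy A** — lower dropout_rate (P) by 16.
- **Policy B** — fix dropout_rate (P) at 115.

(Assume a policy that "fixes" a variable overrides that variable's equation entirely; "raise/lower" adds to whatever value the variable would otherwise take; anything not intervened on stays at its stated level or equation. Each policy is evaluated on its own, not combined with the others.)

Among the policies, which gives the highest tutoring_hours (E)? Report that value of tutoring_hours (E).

-98

Policy A (P − 16):
  P = 72 − 16 = 56
  E = 70 − 3·56 = -98
Policy B (P := 115):
  P = 115
  E = 70 − 3·115 = -275
Comparing — Policy A: E=-98, Policy B: E=-275. Highest is -98 (Policy A).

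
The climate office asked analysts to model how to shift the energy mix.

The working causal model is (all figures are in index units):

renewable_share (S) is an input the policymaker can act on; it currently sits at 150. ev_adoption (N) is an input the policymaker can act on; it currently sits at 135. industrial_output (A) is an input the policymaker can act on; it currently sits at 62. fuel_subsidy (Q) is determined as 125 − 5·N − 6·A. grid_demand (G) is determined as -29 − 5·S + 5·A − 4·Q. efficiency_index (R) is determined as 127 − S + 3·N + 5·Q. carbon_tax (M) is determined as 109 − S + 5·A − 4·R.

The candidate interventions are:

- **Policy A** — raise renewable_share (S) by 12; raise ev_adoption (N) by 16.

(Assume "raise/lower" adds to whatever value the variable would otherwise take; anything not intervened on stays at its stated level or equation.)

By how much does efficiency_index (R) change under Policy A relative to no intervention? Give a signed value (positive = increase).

Baseline:
  S = 150
  N = 135
  A = 62
  Q = 125 − 5·135 − 6·62 = -922
  R = 127 − 150 + 3·135 + 5·(-922) = -4228
Policy A (S + 12, N + 16):
  S = 150 + 12 = 162
  N = 135 + 16 = 151
  A = 62
  Q = 125 − 5·151 − 6·62 = -1002
  R = 127 − 162 + 3·151 + 5·(-1002) = -4592
Change in R: -4592 − (-4228) = -364

-364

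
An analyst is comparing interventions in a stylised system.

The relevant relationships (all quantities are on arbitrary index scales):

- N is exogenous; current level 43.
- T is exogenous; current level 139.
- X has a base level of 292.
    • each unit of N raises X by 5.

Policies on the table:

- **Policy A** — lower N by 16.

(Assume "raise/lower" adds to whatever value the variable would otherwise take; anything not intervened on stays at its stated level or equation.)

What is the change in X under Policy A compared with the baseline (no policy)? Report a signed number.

-80

Baseline:
  N = 43
  X = 292 + 5·43 = 507
Policy A (N − 16):
  N = 43 − 16 = 27
  X = 292 + 5·27 = 427
Change in X: 427 − 507 = -80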